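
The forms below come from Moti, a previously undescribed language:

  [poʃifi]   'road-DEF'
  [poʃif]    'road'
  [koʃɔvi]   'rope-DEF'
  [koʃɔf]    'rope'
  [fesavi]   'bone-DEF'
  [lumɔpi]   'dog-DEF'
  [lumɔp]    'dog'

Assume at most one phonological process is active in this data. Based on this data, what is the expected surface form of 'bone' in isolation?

The root 'rope' surfaces as [koʃɔvi] and [koʃɔf], with a stem-final [v] ~ [f] alternation.
Compare 'road', with invariant [f] in [poʃifi] and [poʃif]: an analysis with underlying /f/ and a rule producing [v] before the DEF suffix would wrongly predict alternation here too.
So /v/ is underlying, and a rule of word-final obstruent devoicing — voiced obstruents become voiceless word-finally — gives [f].
From [fesavi] the stem 'bone' is /fesav/; word-finally this yields [fesaf].

[fesaf]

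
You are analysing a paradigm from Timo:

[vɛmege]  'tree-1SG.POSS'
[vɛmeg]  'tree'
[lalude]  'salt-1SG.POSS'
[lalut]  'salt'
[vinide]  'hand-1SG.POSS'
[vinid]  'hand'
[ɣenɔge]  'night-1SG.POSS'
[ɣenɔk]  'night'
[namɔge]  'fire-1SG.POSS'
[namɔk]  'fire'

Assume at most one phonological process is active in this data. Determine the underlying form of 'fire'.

/namɔk/

In [namɔge] and [namɔk] the final segment of 'fire' alternates: [g] ~ [k].
The stem 'tree' ([vɛmege], [vɛmeg]) shows [g] unchanged in both environments, so [g] cannot be basic with [k] derived in isolation.
The alternation reflects intervocalic voicing: voiceless stops become voiced between vowels. /k/ is underlying.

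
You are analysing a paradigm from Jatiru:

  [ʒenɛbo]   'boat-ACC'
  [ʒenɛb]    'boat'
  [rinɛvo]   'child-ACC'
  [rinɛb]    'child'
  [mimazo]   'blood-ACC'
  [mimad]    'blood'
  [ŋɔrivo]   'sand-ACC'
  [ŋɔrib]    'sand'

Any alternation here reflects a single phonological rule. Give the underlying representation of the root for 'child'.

The root 'child' surfaces as [rinɛvo] and [rinɛb], with a stem-final [v] ~ [b] alternation.
Compare 'boat', with invariant [b] in [ʒenɛbo] and [ʒenɛb]: an analysis with underlying /b/ and a rule producing [v] before the ACC suffix would wrongly predict alternation here too.
Therefore /v/ is basic and [b] is derived by word-final hardening (voiced fricatives become stops word-finally).
Hence 'child' is /rinɛv/ underlyingly.

/rinɛv/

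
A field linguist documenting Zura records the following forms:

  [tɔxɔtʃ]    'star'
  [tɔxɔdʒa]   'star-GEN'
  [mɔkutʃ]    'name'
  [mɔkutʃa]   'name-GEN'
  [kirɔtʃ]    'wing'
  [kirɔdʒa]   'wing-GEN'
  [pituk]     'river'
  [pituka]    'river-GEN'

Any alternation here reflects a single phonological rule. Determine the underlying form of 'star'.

The root 'star' surfaces as [tɔxɔtʃ] and [tɔxɔdʒa], with a stem-final [tʃ] ~ [dʒ] alternation.
If /tʃ/ were underlying and a rule turned it into [dʒ] before the GEN suffix, 'name' would also alternate; but it has [tʃ] in both [mɔkutʃ] and [mɔkutʃa].
The underlying segment must be /dʒ/; voiced obstruents become voiceless word-finally, yielding [tʃ] there.

/tɔxɔdʒ/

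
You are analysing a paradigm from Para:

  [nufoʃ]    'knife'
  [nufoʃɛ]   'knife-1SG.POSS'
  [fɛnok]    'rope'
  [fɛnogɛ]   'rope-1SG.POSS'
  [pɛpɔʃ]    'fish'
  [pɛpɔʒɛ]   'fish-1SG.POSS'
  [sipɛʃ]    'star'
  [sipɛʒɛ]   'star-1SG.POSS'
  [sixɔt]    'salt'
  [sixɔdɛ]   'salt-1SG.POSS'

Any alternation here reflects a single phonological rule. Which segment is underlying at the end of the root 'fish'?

In [pɛpɔʃ] and [pɛpɔʒɛ] the final segment of 'fish' alternates: [ʃ] ~ [ʒ].
If /ʃ/ were underlying and a rule turned it into [ʒ] before the 1SG.POSS suffix, 'knife' would also alternate; but it has [ʃ] in both [nufoʃ] and [nufoʃɛ].
Therefore /ʒ/ is basic and [ʃ] is derived by word-final obstruent devoicing (voiced obstruents become voiceless word-finally).

/ʒ/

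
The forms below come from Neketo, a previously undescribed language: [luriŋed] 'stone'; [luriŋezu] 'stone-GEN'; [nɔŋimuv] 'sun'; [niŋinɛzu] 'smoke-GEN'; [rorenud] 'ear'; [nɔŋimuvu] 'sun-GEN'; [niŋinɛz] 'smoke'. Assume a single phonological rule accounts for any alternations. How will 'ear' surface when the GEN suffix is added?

[rorenuzu]

'stone' shows [d] ~ [z] at the end of the stem ([luriŋed] vs [luriŋezu]).
The stem 'smoke' ([niŋinɛz], [niŋinɛzu]) shows [z] unchanged in both environments, so [z] cannot be basic with [d] derived in isolation.
Therefore /d/ is basic and [z] is derived by intervocalic spirantization (voiced stops become fricatives between vowels).
From [rorenud] the stem 'ear' is /rorenud/; between vowels this yields [rorenuzu].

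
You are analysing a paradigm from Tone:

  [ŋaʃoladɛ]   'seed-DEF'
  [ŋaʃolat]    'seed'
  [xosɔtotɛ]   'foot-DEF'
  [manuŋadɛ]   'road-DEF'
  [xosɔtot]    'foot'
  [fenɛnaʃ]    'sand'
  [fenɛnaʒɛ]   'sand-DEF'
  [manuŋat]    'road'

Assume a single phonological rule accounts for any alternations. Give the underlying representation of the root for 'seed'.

/ŋaʃolad/

'seed' shows [t] ~ [d] at the end of the stem ([ŋaʃolat] vs [ŋaʃoladɛ]).
But 'foot' keeps [t] in both environments ([xosɔtot], [xosɔtotɛ]), so there is no rule changing /t/ to [d] before the DEF suffix.
So /d/ is underlying, and a rule of word-final obstruent devoicing — voiced obstruents become voiceless word-finally — gives [t].
Hence 'seed' is /ŋaʃolad/ underlyingly.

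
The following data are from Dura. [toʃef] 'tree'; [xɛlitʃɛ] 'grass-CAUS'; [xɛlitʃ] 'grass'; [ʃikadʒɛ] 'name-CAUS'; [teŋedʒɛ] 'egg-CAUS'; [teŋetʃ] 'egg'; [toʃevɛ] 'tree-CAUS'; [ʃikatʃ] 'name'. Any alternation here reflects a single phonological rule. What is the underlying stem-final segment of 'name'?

/dʒ/

The stem for 'name' ends in [dʒ] in [ʃikadʒɛ] but [tʃ] in [ʃikatʃ].
If /tʃ/ were underlying and a rule turned it into [dʒ] before the CAUS suffix, 'grass' would also alternate; but it has [tʃ] in both [xɛlitʃɛ] and [xɛlitʃ].
So /dʒ/ is underlying, and a rule of word-final obstruent devoicing — voiced obstruents become voiceless word-finally — gives [tʃ].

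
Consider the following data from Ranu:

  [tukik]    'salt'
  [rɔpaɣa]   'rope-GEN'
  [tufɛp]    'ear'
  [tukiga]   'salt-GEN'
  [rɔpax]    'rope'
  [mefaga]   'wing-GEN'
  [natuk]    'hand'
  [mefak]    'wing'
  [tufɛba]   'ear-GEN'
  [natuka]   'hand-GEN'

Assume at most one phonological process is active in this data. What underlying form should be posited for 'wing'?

'wing' shows [g] ~ [k] at the end of the stem ([mefaga] vs [mefak]).
If /k/ were underlying and a rule turned it into [g] before the GEN suffix, 'hand' would also alternate; but it has [k] in both [natuka] and [natuk].
So /g/ is underlying, and a rule of word-final obstruent devoicing — voiced obstruents become voiceless word-finally — gives [k].

/mefag/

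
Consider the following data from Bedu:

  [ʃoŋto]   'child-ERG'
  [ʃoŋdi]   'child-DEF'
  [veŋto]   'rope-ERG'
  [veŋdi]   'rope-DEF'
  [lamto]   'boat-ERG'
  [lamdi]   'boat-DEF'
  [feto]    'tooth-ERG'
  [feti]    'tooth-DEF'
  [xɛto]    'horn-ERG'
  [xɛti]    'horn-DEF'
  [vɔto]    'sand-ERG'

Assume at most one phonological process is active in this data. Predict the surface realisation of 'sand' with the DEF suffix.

[vɔti]

The DEF suffix surfaces as [-di] and [-ti], depending on the final segment of the stem.
By contrast the ERG suffix keeps its initial [t] throughout — that segment must be underlying.
The DEF suffix is therefore /-di/ underlyingly, with post-vocalic devoicing: voiced stops become voiceless after a vowel.
After 'sand', which ends in a vowel, the suffix surfaces as [-ti], giving [vɔti].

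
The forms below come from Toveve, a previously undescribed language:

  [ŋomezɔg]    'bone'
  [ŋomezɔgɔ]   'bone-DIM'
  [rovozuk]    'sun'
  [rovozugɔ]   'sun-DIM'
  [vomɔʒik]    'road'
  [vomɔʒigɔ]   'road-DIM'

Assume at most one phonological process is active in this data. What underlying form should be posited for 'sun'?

/rovozuk/

The root 'sun' surfaces as [rovozuk] and [rovozugɔ], with a stem-final [k] ~ [g] alternation.
But 'bone' keeps [g] in both environments ([ŋomezɔg], [ŋomezɔgɔ]), so there is no rule changing /g/ to [k] in isolation.
Therefore /k/ is basic and [g] is derived by intervocalic voicing (voiceless stops become voiced between vowels).
Hence 'sun' is /rovozuk/ underlyingly.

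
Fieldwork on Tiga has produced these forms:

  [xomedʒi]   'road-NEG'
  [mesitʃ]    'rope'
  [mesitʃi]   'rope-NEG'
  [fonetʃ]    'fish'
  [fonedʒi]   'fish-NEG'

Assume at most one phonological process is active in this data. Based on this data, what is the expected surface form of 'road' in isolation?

[xometʃ]

'fish' shows [tʃ] ~ [dʒ] at the end of the stem ([fonetʃ] vs [fonedʒi]).
If /tʃ/ were underlying and a rule turned it into [dʒ] before the NEG suffix, 'rope' would also alternate; but it has [tʃ] in both [mesitʃ] and [mesitʃi].
Therefore /dʒ/ is basic and [tʃ] is derived by word-final obstruent devoicing (voiced obstruents become voiceless word-finally).
From [xomedʒi] the stem 'road' is /xomedʒ/; word-finally this yields [xometʃ].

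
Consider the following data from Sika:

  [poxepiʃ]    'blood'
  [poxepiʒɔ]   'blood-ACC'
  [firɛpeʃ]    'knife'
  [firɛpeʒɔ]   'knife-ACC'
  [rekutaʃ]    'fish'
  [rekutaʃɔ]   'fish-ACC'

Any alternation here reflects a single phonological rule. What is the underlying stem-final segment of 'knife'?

/ʒ/

The root 'knife' surfaces as [firɛpeʃ] and [firɛpeʒɔ], with a stem-final [ʃ] ~ [ʒ] alternation.
The stem 'fish' ([rekutaʃ], [rekutaʃɔ]) shows [ʃ] unchanged in both environments, so [ʃ] cannot be basic with [ʒ] derived before the ACC suffix.
So /ʒ/ is underlying, and a rule of word-final obstruent devoicing — voiced obstruents become voiceless word-finally — gives [ʃ].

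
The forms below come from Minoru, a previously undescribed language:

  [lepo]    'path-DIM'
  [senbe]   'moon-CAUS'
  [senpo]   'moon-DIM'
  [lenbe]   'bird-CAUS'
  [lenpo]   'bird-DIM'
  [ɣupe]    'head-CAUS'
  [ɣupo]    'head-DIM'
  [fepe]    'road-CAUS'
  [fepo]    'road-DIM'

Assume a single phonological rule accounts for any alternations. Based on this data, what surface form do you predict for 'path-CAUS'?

[lepe]

The CAUS suffix surfaces as [-be] and [-pe], depending on the final segment of the stem.
By contrast the DIM suffix keeps its initial [p] throughout — that segment must be underlying.
The CAUS suffix is therefore /-be/ underlyingly, with post-vocalic devoicing: voiced stops become voiceless after a vowel.
After 'path', which ends in a vowel, the suffix surfaces as [-pe], giving [lepe].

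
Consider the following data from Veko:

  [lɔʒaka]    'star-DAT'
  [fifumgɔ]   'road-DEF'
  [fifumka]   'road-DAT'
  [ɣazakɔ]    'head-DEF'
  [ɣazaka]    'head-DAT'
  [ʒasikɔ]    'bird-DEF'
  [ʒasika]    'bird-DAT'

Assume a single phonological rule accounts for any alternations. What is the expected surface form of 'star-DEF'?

The DEF suffix surfaces as [-gɔ] and [-kɔ], depending on the final segment of the stem.
The DAT suffix, which begins with [k], is invariant after every stem; so [k] is not altered by any rule here.
So the underlying form is /-gɔ/, and voiced stops become voiceless after a vowel.
After 'star', which ends in a vowel, the suffix surfaces as [-kɔ], giving [lɔʒakɔ].

[lɔʒakɔ]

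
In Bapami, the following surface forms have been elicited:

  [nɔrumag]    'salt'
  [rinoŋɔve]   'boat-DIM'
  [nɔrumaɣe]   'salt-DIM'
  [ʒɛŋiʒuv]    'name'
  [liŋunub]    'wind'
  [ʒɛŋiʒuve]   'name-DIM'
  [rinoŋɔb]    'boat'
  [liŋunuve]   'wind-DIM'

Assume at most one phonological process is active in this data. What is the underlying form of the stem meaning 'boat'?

The root 'boat' surfaces as [rinoŋɔb] and [rinoŋɔve], with a stem-final [b] ~ [v] alternation.
The stem 'name' ([ʒɛŋiʒuv], [ʒɛŋiʒuve]) shows [v] unchanged in both environments, so [v] cannot be basic with [b] derived in isolation.
The underlying segment must be /b/; voiced stops become fricatives between vowels, yielding [v] there.
Hence 'boat' is /rinoŋɔb/ underlyingly.

/rinoŋɔb/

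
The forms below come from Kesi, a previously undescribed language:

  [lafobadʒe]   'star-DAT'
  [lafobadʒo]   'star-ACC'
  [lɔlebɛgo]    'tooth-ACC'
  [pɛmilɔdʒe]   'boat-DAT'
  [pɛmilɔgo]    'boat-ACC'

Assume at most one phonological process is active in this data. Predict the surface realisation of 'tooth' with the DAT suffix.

In [pɛmilɔdʒe] and [pɛmilɔgo] the final segment of 'boat' alternates: [dʒ] ~ [g].
Compare 'star', with invariant [dʒ] in [lafobadʒe] and [lafobadʒo]: an analysis with underlying /dʒ/ and a rule producing [g] before the ACC suffix would wrongly predict alternation here too.
The alternation reflects palatalization before a front vowel: /g/ becomes palato-alveolar [dʒ] before a front vowel. /g/ is underlying.
The one attested form of 'tooth', [lɔlebɛgo], shows underlying /lɔlebɛg/. Applying the same rule before a front vowel gives [lɔlebɛdʒe].

[lɔlebɛdʒe]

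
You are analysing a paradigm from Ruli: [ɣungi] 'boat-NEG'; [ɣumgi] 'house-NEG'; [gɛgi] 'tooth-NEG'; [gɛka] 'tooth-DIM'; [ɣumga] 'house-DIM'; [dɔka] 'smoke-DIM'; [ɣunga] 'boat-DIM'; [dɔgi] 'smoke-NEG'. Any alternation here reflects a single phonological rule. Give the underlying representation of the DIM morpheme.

The DIM suffix surfaces as [-ga] and [-ka], depending on the final segment of the stem.
By contrast the NEG suffix keeps its initial [g] throughout — that segment must be underlying.
So the underlying form is /-ka/, and voiceless stops become voiced after a nasal.

/-ka/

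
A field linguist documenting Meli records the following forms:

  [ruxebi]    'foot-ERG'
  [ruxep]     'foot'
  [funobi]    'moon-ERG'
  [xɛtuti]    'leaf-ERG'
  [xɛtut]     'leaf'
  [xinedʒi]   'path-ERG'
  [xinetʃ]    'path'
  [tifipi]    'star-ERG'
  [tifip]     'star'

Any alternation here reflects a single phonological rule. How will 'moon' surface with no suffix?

[funop]

'foot' shows [b] ~ [p] at the end of the stem ([ruxebi] vs [ruxep]).
If /p/ were underlying and a rule turned it into [b] before the ERG suffix, 'star' would also alternate; but it has [p] in both [tifipi] and [tifip].
The underlying segment must be /b/; voiced obstruents become voiceless word-finally, yielding [p] there.
The one attested form of 'moon', [funobi], shows underlying /funob/. Applying the same rule word-finally gives [funop].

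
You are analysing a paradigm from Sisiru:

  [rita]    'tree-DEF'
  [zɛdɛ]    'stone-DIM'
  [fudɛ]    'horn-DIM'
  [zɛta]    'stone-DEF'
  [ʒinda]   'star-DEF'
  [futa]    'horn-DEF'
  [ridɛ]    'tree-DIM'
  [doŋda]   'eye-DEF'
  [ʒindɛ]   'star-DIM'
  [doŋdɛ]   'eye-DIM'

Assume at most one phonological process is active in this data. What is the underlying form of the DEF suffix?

The DEF suffix surfaces as [-da] and [-ta], depending on the final segment of the stem.
By contrast the DIM suffix keeps its initial [d] throughout — that segment must be underlying.
The DEF suffix is therefore /-ta/ underlyingly, with post-nasal voicing: voiceless stops become voiced after a nasal.

/-ta/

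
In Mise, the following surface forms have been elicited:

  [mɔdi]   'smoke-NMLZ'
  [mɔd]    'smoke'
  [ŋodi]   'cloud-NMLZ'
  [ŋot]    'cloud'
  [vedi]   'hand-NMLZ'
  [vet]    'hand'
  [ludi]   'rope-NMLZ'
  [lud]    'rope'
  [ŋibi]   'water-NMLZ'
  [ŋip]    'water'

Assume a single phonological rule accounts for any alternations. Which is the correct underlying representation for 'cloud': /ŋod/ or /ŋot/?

In [ŋodi] and [ŋot] the final segment of 'cloud' alternates: [d] ~ [t].
Compare 'smoke', with invariant [d] in [mɔdi] and [mɔd]: an analysis with underlying /d/ and a rule producing [t] in isolation would wrongly predict alternation here too.
So /t/ is underlying, and a rule of intervocalic voicing — voiceless stops become voiced between vowels — gives [d].

/ŋot/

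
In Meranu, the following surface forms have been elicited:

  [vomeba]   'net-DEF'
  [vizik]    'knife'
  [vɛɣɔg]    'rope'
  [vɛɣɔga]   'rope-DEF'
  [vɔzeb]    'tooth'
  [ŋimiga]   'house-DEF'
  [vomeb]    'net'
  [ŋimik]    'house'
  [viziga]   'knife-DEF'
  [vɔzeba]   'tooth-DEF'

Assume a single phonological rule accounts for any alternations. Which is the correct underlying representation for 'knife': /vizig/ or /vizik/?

The stem for 'knife' ends in [g] in [viziga] but [k] in [vizik].
Compare 'rope', with invariant [g] in [vɛɣɔga] and [vɛɣɔg]: an analysis with underlying /g/ and a rule producing [k] in isolation would wrongly predict alternation here too.
The alternation reflects intervocalic voicing: voiceless stops become voiced between vowels. /k/ is underlying.

/vizik/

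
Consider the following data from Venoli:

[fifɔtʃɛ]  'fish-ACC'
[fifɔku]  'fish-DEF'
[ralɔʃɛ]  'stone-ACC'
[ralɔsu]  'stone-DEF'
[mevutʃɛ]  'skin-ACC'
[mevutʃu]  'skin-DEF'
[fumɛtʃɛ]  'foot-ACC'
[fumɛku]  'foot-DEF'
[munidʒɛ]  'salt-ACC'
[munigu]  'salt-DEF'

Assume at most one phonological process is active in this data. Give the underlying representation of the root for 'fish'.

'fish' shows [tʃ] ~ [k] at the end of the stem ([fifɔtʃɛ] vs [fifɔku]).
Compare 'skin', with invariant [tʃ] in [mevutʃɛ] and [mevutʃu]: an analysis with underlying /tʃ/ and a rule producing [k] before the DEF suffix would wrongly predict alternation here too.
The underlying segment must be /k/; /k/, /g/ and /s/ become palato-alveolar [tʃ], [dʒ] and [ʃ] before a front vowel, yielding [tʃ] there.

/fifɔk/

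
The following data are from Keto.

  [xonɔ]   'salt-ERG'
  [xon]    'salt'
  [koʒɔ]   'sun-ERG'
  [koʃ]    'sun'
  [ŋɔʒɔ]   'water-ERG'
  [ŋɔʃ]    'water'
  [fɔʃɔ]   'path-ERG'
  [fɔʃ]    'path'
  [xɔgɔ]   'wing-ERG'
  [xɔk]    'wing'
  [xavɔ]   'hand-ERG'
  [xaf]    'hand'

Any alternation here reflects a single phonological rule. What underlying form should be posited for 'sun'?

/koʒ/

'sun' shows [ʒ] ~ [ʃ] at the end of the stem ([koʒɔ] vs [koʃ]).
If /ʃ/ were underlying and a rule turned it into [ʒ] before the ERG suffix, 'path' would also alternate; but it has [ʃ] in both [fɔʃɔ] and [fɔʃ].
The underlying segment must be /ʒ/; voiced obstruents become voiceless word-finally, yielding [ʃ] there.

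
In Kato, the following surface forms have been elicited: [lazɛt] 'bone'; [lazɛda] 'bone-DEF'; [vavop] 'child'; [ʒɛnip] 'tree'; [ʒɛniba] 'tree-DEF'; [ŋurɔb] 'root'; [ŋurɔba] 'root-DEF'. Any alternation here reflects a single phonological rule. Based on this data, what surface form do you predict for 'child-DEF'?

The root 'tree' surfaces as [ʒɛnip] and [ʒɛniba], with a stem-final [p] ~ [b] alternation.
The stem 'root' ([ŋurɔb], [ŋurɔba]) shows [b] unchanged in both environments, so [b] cannot be basic with [p] derived in isolation.
So /p/ is underlying, and a rule of intervocalic voicing — voiceless stops become voiced between vowels — gives [b].
From [vavop] the stem 'child' is /vavop/; between vowels this yields [vavoba].

[vavoba]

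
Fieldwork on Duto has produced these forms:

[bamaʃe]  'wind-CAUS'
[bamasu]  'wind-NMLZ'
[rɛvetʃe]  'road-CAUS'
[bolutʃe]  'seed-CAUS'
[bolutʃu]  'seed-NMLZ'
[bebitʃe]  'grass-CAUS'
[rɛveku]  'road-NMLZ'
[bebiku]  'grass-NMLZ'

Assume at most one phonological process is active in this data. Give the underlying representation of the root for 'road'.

In [rɛvetʃe] and [rɛveku] the final segment of 'road' alternates: [tʃ] ~ [k].
But 'seed' keeps [tʃ] in both environments ([bolutʃe], [bolutʃu]), so there is no rule changing /tʃ/ to [k] before the NMLZ suffix.
The alternation reflects palatalization before a front vowel: /k/ and /s/ become palato-alveolar [tʃ] and [ʃ] before a front vowel. /k/ is underlying.
The underlying form of 'road' is therefore /rɛvek/.

/rɛvek/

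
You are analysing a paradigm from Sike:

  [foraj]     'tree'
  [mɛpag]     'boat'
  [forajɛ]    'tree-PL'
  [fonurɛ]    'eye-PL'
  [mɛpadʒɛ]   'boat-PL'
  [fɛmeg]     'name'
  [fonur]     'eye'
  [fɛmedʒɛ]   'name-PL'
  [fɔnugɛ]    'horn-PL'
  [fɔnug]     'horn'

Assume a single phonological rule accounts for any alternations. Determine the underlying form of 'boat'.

In [mɛpadʒɛ] and [mɛpag] the final segment of 'boat' alternates: [dʒ] ~ [g].
The stem 'horn' ([fɔnugɛ], [fɔnug]) shows [g] unchanged in both environments, so [g] cannot be basic with [dʒ] derived before the PL suffix.
The alternation reflects depalatalization: palato-alveolar /dʒ/ becomes [g] when no front vowel follows. /dʒ/ is underlying.
Hence 'boat' is /mɛpadʒ/ underlyingly.

/mɛpadʒ/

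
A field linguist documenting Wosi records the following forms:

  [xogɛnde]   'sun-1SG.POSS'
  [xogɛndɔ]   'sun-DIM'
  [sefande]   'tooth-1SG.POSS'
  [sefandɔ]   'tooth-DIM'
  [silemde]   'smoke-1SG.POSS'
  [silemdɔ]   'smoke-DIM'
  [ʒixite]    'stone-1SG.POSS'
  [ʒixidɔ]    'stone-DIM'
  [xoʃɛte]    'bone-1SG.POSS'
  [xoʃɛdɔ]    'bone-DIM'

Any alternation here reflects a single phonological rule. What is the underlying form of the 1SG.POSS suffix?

The 1SG.POSS morpheme has two allomorphs, [-de] and [-te].
By contrast the DIM suffix keeps its initial [d] throughout — that segment must be underlying.
So the underlying form is /-te/, and voiceless stops become voiced after a nasal.

/-te/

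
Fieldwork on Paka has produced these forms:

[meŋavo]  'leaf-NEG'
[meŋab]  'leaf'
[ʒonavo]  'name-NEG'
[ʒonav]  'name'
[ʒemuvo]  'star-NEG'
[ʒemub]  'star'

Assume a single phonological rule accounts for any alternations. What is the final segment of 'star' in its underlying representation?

/b/

'star' shows [v] ~ [b] at the end of the stem ([ʒemuvo] vs [ʒemub]).
If /v/ were underlying and a rule turned it into [b] in isolation, 'name' would also alternate; but it has [v] in both [ʒonavo] and [ʒonav].
Therefore /b/ is basic and [v] is derived by intervocalic spirantization (voiced stops become fricatives between vowels).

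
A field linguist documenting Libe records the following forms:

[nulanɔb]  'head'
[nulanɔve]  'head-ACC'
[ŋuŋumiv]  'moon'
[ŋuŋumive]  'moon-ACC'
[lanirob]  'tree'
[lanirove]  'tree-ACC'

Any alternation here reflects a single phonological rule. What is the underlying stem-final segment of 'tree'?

/b/

In [lanirob] and [lanirove] the final segment of 'tree' alternates: [b] ~ [v].
Compare 'moon', with invariant [v] in [ŋuŋumiv] and [ŋuŋumive]: an analysis with underlying /v/ and a rule producing [b] in isolation would wrongly predict alternation here too.
So /b/ is underlying, and a rule of intervocalic spirantization — voiced stops become fricatives between vowels — gives [v].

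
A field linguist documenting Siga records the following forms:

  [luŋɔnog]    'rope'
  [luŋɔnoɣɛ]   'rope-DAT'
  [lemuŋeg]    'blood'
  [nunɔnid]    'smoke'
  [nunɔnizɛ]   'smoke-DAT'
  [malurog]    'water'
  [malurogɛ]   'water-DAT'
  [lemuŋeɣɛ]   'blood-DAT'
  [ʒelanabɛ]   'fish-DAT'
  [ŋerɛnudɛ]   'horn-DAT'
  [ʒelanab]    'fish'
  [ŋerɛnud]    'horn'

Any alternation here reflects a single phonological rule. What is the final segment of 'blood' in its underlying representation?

The root 'blood' surfaces as [lemuŋeɣɛ] and [lemuŋeg], with a stem-final [ɣ] ~ [g] alternation.
But 'water' keeps [g] in both environments ([malurogɛ], [malurog]), so there is no rule changing /g/ to [ɣ] before the DAT suffix.
So /ɣ/ is underlying, and a rule of word-final hardening — voiced fricatives become stops word-finally — gives [g].

/ɣ/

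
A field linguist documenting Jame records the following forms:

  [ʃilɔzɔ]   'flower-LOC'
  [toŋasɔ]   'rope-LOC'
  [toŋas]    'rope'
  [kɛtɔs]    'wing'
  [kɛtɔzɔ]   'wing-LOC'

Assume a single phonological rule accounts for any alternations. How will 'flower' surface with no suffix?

[ʃilɔs]

'wing' shows [z] ~ [s] at the end of the stem ([kɛtɔzɔ] vs [kɛtɔs]).
But 'rope' keeps [s] in both environments ([toŋasɔ], [toŋas]), so there is no rule changing /s/ to [z] before the LOC suffix.
So /z/ is underlying, and a rule of word-final obstruent devoicing — voiced obstruents become voiceless word-finally — gives [s].
The one attested form of 'flower', [ʃilɔzɔ], shows underlying /ʃilɔz/. Applying the same rule word-finally gives [ʃilɔs].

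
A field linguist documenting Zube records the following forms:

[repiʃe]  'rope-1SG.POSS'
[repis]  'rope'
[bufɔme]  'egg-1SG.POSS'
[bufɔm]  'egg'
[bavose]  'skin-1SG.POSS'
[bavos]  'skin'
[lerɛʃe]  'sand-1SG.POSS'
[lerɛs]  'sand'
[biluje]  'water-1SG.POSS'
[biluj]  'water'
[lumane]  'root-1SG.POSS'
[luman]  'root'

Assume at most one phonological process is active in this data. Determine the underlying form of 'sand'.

/lerɛʃ/

In [lerɛʃe] and [lerɛs] the final segment of 'sand' alternates: [ʃ] ~ [s].
But 'skin' keeps [s] in both environments ([bavose], [bavos]), so there is no rule changing /s/ to [ʃ] before the 1SG.POSS suffix.
The underlying segment must be /ʃ/; palato-alveolar /ʃ/ becomes [s] when no front vowel follows, yielding [s] there.
So 'sand' = /lerɛʃ/.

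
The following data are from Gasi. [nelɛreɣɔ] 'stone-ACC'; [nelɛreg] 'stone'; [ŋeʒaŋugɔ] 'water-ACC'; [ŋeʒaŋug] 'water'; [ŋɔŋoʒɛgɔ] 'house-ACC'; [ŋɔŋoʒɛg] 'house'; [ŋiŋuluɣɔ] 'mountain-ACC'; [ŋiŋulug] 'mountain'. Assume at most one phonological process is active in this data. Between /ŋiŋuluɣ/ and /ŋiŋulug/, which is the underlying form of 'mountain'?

In [ŋiŋuluɣɔ] and [ŋiŋulug] the final segment of 'mountain' alternates: [ɣ] ~ [g].
Compare 'water', with invariant [g] in [ŋeʒaŋugɔ] and [ŋeʒaŋug]: an analysis with underlying /g/ and a rule producing [ɣ] before the ACC suffix would wrongly predict alternation here too.
So /ɣ/ is underlying, and a rule of word-final hardening — voiced fricatives become stops word-finally — gives [g].

/ŋiŋuluɣ/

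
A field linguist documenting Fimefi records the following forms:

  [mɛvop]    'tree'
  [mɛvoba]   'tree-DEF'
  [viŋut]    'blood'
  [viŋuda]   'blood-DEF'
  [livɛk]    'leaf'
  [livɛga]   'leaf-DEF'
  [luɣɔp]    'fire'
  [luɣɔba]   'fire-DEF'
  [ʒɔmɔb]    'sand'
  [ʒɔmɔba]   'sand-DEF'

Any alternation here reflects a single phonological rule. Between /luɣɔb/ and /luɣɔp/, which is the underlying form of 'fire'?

/luɣɔp/

The root 'fire' surfaces as [luɣɔp] and [luɣɔba], with a stem-final [p] ~ [b] alternation.
But 'sand' keeps [b] in both environments ([ʒɔmɔb], [ʒɔmɔba]), so there is no rule changing /b/ to [p] in isolation.
So /p/ is underlying, and a rule of intervocalic voicing — voiceless stops become voiced between vowels — gives [b].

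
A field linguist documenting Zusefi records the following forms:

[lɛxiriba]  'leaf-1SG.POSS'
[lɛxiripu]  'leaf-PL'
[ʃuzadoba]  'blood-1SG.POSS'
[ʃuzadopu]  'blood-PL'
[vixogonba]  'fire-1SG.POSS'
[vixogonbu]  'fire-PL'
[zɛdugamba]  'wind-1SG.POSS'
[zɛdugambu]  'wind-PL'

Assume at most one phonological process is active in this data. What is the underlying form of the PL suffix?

/-pu/

The PL morpheme has two allomorphs, [-bu] and [-pu].
By contrast the 1SG.POSS suffix keeps its initial [b] throughout — that segment must be underlying.
The PL suffix is therefore /-pu/ underlyingly, with post-nasal voicing: voiceless stops become voiced after a nasal.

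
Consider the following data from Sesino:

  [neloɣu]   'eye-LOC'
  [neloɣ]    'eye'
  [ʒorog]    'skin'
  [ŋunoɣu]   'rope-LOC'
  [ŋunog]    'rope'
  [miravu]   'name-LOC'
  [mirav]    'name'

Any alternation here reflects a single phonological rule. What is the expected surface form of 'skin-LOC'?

'rope' shows [ɣ] ~ [g] at the end of the stem ([ŋunoɣu] vs [ŋunog]).
Compare 'eye', with invariant [ɣ] in [neloɣu] and [neloɣ]: an analysis with underlying /ɣ/ and a rule producing [g] in isolation would wrongly predict alternation here too.
The alternation reflects intervocalic spirantization: voiced stops become fricatives between vowels. /g/ is underlying.
From [ʒorog] the stem 'skin' is /ʒorog/; between vowels this yields [ʒoroɣu].

[ʒoroɣu]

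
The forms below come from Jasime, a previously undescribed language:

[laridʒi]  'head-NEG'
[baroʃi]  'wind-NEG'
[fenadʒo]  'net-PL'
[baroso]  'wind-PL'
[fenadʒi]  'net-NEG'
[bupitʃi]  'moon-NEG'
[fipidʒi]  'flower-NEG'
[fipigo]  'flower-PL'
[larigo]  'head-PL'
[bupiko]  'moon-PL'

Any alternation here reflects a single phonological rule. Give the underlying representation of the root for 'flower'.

/fipig/

The root 'flower' surfaces as [fipigo] and [fipidʒi], with a stem-final [g] ~ [dʒ] alternation.
If /dʒ/ were underlying and a rule turned it into [g] before the PL suffix, 'net' would also alternate; but it has [dʒ] in both [fenadʒo] and [fenadʒi].
The alternation reflects palatalization before a front vowel: /k/, /g/ and /s/ become palato-alveolar [tʃ], [dʒ] and [ʃ] before a front vowel. /g/ is underlying.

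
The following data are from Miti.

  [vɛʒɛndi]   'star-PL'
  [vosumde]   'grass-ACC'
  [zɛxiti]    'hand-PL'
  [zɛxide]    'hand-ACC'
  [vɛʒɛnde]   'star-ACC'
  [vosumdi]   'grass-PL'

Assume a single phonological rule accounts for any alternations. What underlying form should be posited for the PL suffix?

/-ti/

The PL morpheme has two allomorphs, [-di] and [-ti].
The ACC suffix, which begins with [d], is invariant after every stem; so [d] is not altered by any rule here.
The PL suffix is therefore /-ti/ underlyingly, with post-nasal voicing: voiceless stops become voiced after a nasal.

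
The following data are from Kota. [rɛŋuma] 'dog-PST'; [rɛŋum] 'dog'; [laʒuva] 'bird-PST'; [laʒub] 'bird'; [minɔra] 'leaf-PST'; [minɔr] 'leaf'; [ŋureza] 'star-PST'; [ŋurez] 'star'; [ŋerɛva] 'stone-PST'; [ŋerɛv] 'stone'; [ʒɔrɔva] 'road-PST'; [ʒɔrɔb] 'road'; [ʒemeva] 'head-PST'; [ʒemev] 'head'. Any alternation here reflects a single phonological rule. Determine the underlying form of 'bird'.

/laʒub/

'bird' shows [v] ~ [b] at the end of the stem ([laʒuva] vs [laʒub]).
The stem 'stone' ([ŋerɛva], [ŋerɛv]) shows [v] unchanged in both environments, so [v] cannot be basic with [b] derived in isolation.
So /b/ is underlying, and a rule of intervocalic spirantization — voiced stops become fricatives between vowels — gives [v].
The underlying form of 'bird' is therefore /laʒub/.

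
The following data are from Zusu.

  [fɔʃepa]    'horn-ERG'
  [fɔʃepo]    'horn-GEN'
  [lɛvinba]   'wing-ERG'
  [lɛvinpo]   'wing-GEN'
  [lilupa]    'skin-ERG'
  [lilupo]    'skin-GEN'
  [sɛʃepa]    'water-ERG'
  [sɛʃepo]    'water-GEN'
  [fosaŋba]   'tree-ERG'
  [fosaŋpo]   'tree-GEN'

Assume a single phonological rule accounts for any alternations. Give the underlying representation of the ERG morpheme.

/-ba/

The ERG suffix surfaces as [-ba] and [-pa], depending on the final segment of the stem.
By contrast the GEN suffix keeps its initial [p] throughout — that segment must be underlying.
The ERG suffix is therefore /-ba/ underlyingly, with post-vocalic devoicing: voiced stops become voiceless after a vowel.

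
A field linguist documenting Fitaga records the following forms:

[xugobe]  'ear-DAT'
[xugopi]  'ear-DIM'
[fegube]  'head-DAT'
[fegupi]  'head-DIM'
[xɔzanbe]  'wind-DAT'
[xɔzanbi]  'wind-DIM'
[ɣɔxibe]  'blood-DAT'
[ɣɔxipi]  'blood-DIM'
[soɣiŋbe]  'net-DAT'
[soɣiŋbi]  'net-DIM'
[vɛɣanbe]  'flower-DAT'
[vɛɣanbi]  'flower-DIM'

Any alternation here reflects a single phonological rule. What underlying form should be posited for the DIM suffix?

The DIM morpheme has two allomorphs, [-bi] and [-pi].
By contrast the DAT suffix keeps its initial [b] throughout — that segment must be underlying.
So the underlying form is /-pi/, and voiceless stops become voiced after a nasal.

/-pi/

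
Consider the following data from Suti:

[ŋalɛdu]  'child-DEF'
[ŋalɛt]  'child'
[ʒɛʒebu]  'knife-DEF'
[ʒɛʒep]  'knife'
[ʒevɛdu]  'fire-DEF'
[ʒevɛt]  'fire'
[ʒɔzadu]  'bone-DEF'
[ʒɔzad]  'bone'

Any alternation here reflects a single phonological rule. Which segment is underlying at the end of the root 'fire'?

In [ʒevɛdu] and [ʒevɛt] the final segment of 'fire' alternates: [d] ~ [t].
Compare 'bone', with invariant [d] in [ʒɔzadu] and [ʒɔzad]: an analysis with underlying /d/ and a rule producing [t] in isolation would wrongly predict alternation here too.
Therefore /t/ is basic and [d] is derived by intervocalic voicing (voiceless stops become voiced between vowels).

/t/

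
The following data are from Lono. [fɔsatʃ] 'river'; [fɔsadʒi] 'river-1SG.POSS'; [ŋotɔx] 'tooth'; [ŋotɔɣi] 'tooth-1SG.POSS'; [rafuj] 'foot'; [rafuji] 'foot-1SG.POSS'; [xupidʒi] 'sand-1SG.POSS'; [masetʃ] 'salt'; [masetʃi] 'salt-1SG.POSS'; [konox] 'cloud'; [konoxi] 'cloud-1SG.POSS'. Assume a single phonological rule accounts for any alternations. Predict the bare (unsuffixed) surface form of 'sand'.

'river' shows [tʃ] ~ [dʒ] at the end of the stem ([fɔsatʃ] vs [fɔsadʒi]).
The stem 'salt' ([masetʃ], [masetʃi]) shows [tʃ] unchanged in both environments, so [tʃ] cannot be basic with [dʒ] derived before the 1SG.POSS suffix.
The underlying segment must be /dʒ/; voiced obstruents become voiceless word-finally, yielding [tʃ] there.
The one attested form of 'sand', [xupidʒi], shows underlying /xupidʒ/. Applying the same rule word-finally gives [xupitʃ].

[xupitʃ]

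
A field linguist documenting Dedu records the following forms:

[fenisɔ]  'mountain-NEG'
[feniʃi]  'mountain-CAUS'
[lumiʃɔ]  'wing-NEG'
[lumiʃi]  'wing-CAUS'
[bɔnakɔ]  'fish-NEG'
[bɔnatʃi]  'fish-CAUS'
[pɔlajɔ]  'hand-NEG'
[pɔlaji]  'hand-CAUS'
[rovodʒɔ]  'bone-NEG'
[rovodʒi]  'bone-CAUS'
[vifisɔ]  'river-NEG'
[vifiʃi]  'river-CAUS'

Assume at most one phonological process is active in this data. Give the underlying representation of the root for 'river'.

/vifis/

'river' shows [s] ~ [ʃ] at the end of the stem ([vifisɔ] vs [vifiʃi]).
But 'wing' keeps [ʃ] in both environments ([lumiʃɔ], [lumiʃi]), so there is no rule changing /ʃ/ to [s] before the NEG suffix.
The alternation reflects palatalization before a front vowel: /k/ and /s/ become palato-alveolar [tʃ] and [ʃ] before a front vowel. /s/ is underlying.
Hence 'river' is /vifis/ underlyingly.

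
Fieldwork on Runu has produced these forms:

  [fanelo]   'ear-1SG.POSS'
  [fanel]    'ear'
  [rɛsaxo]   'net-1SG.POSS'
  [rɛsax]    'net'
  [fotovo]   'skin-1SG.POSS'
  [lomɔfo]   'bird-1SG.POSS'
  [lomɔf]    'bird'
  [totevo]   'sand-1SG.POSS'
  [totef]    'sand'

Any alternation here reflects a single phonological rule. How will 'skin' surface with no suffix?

[fotof]

In [totevo] and [totef] the final segment of 'sand' alternates: [v] ~ [f].
Compare 'bird', with invariant [f] in [lomɔfo] and [lomɔf]: an analysis with underlying /f/ and a rule producing [v] before the 1SG.POSS suffix would wrongly predict alternation here too.
So /v/ is underlying, and a rule of word-final obstruent devoicing — voiced obstruents become voiceless word-finally — gives [f].
From [fotovo] the stem 'skin' is /fotov/; word-finally this yields [fotof].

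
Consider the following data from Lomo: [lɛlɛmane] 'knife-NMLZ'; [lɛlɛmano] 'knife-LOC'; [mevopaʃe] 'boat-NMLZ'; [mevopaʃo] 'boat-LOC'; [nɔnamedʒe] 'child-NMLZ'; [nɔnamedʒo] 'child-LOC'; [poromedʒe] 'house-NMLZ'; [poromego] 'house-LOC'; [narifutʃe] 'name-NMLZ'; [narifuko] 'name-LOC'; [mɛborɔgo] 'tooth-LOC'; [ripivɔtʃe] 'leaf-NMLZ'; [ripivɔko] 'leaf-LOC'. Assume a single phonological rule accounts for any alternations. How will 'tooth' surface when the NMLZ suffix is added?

In [poromedʒe] and [poromego] the final segment of 'house' alternates: [dʒ] ~ [g].
If /dʒ/ were underlying and a rule turned it into [g] before the LOC suffix, 'child' would also alternate; but it has [dʒ] in both [nɔnamedʒe] and [nɔnamedʒo].
Therefore /g/ is basic and [dʒ] is derived by palatalization before a front vowel (/k/ and /g/ become palato-alveolar [tʃ] and [dʒ] before a front vowel).
The one attested form of 'tooth', [mɛborɔgo], shows underlying /mɛborɔg/. Applying the same rule before a front vowel gives [mɛborɔdʒe].

[mɛborɔdʒe]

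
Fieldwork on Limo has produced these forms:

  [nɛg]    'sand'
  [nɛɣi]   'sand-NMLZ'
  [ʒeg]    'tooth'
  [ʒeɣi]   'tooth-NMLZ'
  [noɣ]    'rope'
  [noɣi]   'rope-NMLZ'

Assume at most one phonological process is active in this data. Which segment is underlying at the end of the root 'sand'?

/g/

'sand' shows [g] ~ [ɣ] at the end of the stem ([nɛg] vs [nɛɣi]).
But 'rope' keeps [ɣ] in both environments ([noɣ], [noɣi]), so there is no rule changing /ɣ/ to [g] in isolation.
The underlying segment must be /g/; voiced stops become fricatives between vowels, yielding [ɣ] there.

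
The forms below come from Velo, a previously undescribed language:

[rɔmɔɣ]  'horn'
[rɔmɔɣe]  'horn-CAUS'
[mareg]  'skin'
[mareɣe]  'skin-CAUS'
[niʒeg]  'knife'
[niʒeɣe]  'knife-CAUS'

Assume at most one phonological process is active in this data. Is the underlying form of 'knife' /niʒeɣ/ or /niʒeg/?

The stem for 'knife' ends in [g] in [niʒeg] but [ɣ] in [niʒeɣe].
The stem 'horn' ([rɔmɔɣ], [rɔmɔɣe]) shows [ɣ] unchanged in both environments, so [ɣ] cannot be basic with [g] derived in isolation.
The underlying segment must be /g/; voiced stops become fricatives between vowels, yielding [ɣ] there.

/niʒeg/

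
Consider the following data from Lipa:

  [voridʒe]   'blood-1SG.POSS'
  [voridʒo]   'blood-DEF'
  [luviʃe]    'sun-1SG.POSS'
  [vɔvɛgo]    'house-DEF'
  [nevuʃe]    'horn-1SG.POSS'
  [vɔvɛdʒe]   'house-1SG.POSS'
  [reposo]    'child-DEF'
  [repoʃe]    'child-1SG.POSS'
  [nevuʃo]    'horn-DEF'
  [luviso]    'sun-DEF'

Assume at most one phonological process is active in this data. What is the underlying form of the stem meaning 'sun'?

/luvis/

In [luviso] and [luviʃe] the final segment of 'sun' alternates: [s] ~ [ʃ].
If /ʃ/ were underlying and a rule turned it into [s] before the DEF suffix, 'horn' would also alternate; but it has [ʃ] in both [nevuʃo] and [nevuʃe].
Therefore /s/ is basic and [ʃ] is derived by palatalization before a front vowel (/g/ and /s/ become palato-alveolar [dʒ] and [ʃ] before a front vowel).
So 'sun' = /luvis/.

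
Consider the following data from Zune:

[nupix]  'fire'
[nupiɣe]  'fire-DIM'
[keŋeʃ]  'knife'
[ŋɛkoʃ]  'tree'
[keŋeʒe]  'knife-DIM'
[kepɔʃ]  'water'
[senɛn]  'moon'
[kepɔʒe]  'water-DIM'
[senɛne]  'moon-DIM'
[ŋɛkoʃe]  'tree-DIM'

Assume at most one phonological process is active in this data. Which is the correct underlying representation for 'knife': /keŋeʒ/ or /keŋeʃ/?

/keŋeʒ/

'knife' shows [ʒ] ~ [ʃ] at the end of the stem ([keŋeʒe] vs [keŋeʃ]).
But 'tree' keeps [ʃ] in both environments ([ŋɛkoʃe], [ŋɛkoʃ]), so there is no rule changing /ʃ/ to [ʒ] before the DIM suffix.
The alternation reflects word-final obstruent devoicing: voiced obstruents become voiceless word-finally. /ʒ/ is underlying.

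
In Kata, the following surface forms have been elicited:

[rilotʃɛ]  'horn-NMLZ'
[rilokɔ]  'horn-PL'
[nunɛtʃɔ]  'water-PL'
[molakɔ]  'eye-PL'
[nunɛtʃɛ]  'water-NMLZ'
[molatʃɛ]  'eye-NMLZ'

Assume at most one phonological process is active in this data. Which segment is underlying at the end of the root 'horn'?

/k/

The root 'horn' surfaces as [rilokɔ] and [rilotʃɛ], with a stem-final [k] ~ [tʃ] alternation.
But 'water' keeps [tʃ] in both environments ([nunɛtʃɔ], [nunɛtʃɛ]), so there is no rule changing /tʃ/ to [k] before the PL suffix.
The underlying segment must be /k/; /k/ becomes palato-alveolar [tʃ] before a front vowel, yielding [tʃ] there.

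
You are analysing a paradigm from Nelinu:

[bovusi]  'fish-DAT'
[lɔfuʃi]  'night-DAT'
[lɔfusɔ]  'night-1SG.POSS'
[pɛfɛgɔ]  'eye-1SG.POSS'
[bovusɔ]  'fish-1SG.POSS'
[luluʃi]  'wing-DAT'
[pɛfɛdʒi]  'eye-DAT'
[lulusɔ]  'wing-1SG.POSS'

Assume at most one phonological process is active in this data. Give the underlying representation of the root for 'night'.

The stem for 'night' ends in [s] in [lɔfusɔ] but [ʃ] in [lɔfuʃi].
But 'fish' keeps [s] in both environments ([bovusɔ], [bovusi]), so there is no rule changing /s/ to [ʃ] before the DAT suffix.
So /ʃ/ is underlying, and a rule of depalatalization — palato-alveolar /dʒ/ and /ʃ/ become [g] and [s] when no front vowel follows — gives [s].

/lɔfuʃ/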